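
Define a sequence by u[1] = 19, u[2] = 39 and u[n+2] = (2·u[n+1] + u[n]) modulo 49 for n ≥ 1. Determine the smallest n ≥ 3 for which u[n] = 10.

35

Listing terms: u[1] = 19,  u[2] = 39,  u[3] = 48,  u[4] = 37,  u[5] = 24,  u[6] = 36,  u[7] = 47,  u[8] = 32,  u[9] = 13,  u[10] = 9,  u[11] = 31,  u[12] = 22,  u[13] = 26,  u[14] = 25,  u[15] = 27,  u[16] = 30,  u[17] = 38,  u[18] = 8,  u[19] = 5,  u[20] = 18,  u[21] = 41,  u[22] = 2,  u[23] = 45,  u[24] = 43,  u[25] = 33,  u[26] = 11,  u[27] = 6,  u[28] = 23,  u[29] = 3,  u[30] = 29,  u[31] = 12,  u[32] = 4,  u[33] = 20,  u[34] = 44,  u[35] = 10,  u[36] = 15,  u[37] = 40,  u[38] = 46,  u[39] = 34,  u[40] = 16,  u[41] = 17,  u[42] = 1,  u[43] = 19,  u[44] = 39.
The sequence repeats with period 42.
The value 10 first appears (with n ≥ 3) at u[35].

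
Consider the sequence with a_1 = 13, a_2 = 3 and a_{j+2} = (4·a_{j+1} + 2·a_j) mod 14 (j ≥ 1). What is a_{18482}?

10

a_1 = 13; a_2 = 3; a_3 = 10; a_4 = 4; a_5 = 8; a_6 = 12; a_7 = 8; a_8 = 0; a_9 = 2; a_{10} = 8; a_{11} = 8; a_{12} = 6; a_{13} = 12; a_{14} = 4; a_{15} = 12; a_{16} = 0; a_{17} = 10; a_{18} = 12; a_{19} = 12; a_{20} = 2; a_{21} = 4; a_{22} = 6; a_{23} = 4; a_{24} = 0; a_{25} = 8; a_{26} = 4; a_{27} = 4; a_{28} = 10; a_{29} = 6; a_{30} = 2; a_{31} = 6; a_{32} = 0; a_{33} = 12; a_{34} = 6; a_{35} = 6; a_{36} = 8; a_{37} = 2; a_{38} = 10; a_{39} = 2; a_{40} = 0; a_{41} = 4; a_{42} = 2; a_{43} = 2; a_{44} = 12; a_{45} = 10; a_{46} = 8; a_{47} = 10; a_{48} = 0; a_{49} = 6; a_{50} = 10; a_{51} = 10; a_{52} = 4.
Since (a_{51}, a_{52}) = (a_3, a_4) = (10, 4) (two consecutive terms determine the rest), the sequence is eventually periodic: after a pre-period of length 2 it cycles with period 48.
For j ≥ 3, a_j depends only on (j - 3) mod 48. (18482 - 3) mod 48 = 47, so a_{18482} = a_{50} = 10.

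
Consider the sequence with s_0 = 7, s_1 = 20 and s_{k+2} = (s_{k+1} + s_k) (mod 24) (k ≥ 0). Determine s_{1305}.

We have s_0 = 7,  s_1 = 20,  s_2 = 3,  s_3 = 23,  s_4 = 2,  s_5 = 1,  s_6 = 3,  s_7 = 4,  s_8 = 7,  s_9 = 11,  s_{10} = 18,  s_{11} = 5,  s_{12} = 23,  s_{13} = 4,  s_{14} = 3,  s_{15} = 7,  s_{16} = 10,  s_{17} = 17,  s_{18} = 3,  s_{19} = 20,  s_{20} = 23,  s_{21} = 19,  s_{22} = 18,  s_{23} = 13,  s_{24} = 7,  s_{25} = 20.
The sequence repeats with period 24.
(1305 - 0) mod 24 = 9, so s_{1305} = s_9 = 11.

11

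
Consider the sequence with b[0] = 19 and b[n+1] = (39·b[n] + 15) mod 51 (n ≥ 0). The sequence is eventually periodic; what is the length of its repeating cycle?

b[0] = 19, b[1] = 42, b[2] = 21, b[3] = 18, b[4] = 3, b[5] = 30, b[6] = 12, b[7] = 24, b[8] = 33, b[9] = 27, b[10] = 48, b[11] = 0, b[12] = 15, b[13] = 39, b[14] = 6, b[15] = 45, b[16] = 36, b[17] = 42.
Since b[17] = b[1] = 42, the sequence is eventually periodic: after a pre-period of length 1 it cycles with period 16.

16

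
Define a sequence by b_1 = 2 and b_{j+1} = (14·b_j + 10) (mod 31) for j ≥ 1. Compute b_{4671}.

25

Computing terms: b_1 = 2,  b_2 = 7,  b_3 = 15,  b_4 = 3,  b_5 = 21,  b_6 = 25,  b_7 = 19,  b_8 = 28,  b_9 = 30,  b_{10} = 27,  b_{11} = 16,  b_{12} = 17,  b_{13} = 0,  b_{14} = 10,  b_{15} = 26,  b_{16} = 2.
Since b_{16} = b_1 = 2, the sequence is periodic with period 15.
So b_{4671} = b_{1 + ((4671-1) mod 15)} = b_6 = 25.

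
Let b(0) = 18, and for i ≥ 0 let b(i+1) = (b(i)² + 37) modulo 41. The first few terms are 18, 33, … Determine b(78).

12

b(0) = 18, b(1) = 33, b(2) = 19, b(3) = 29, b(4) = 17, b(5) = 39, b(6) = 0, b(7) = 37, b(8) = 12, b(9) = 17.
Since b(9) = b(4) = 17, the sequence is eventually periodic: after a pre-period of length 4 it cycles with period 5.
For i ≥ 4, b(i) depends only on (i - 4) mod 5. (78 - 4) mod 5 = 4, so b(78) = b(8) = 12.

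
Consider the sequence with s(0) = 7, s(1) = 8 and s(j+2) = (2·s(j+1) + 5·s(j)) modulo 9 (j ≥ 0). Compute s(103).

8

s(0) = 7; s(1) = 8; s(2) = 6; s(3) = 7; s(4) = 8.
Since (s(3), s(4)) = (s(0), s(1)) = (7, 8) (two consecutive terms determine the rest), the sequence is periodic with period 3.
(103 - 0) mod 3 = 1, so s(103) = s(1) = 8.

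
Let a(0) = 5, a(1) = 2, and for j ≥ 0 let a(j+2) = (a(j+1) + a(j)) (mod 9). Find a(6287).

6

Listing terms: a(0) = 5; a(1) = 2; a(2) = 7; a(3) = 0; a(4) = 7; a(5) = 7; a(6) = 5; a(7) = 3; a(8) = 8; a(9) = 2; a(10) = 1; a(11) = 3; a(12) = 4; a(13) = 7; a(14) = 2; a(15) = 0; a(16) = 2; a(17) = 2; a(18) = 4; a(19) = 6; a(20) = 1; a(21) = 7; a(22) = 8; a(23) = 6; a(24) = 5; a(25) = 2.
The sequence repeats with period 24.
(6287 - 0) mod 24 = 23, so a(6287) = a(23) = 6.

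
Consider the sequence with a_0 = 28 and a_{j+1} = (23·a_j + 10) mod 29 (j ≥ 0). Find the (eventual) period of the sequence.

a_0 = 28; a_1 = 16; a_2 = 1; a_3 = 4; a_4 = 15; a_5 = 7; a_6 = 26; a_7 = 28.
The sequence repeats with period 7.

7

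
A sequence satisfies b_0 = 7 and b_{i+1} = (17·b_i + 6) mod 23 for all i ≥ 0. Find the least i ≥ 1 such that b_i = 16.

18

We have b_0 = 7; b_1 = 10; b_2 = 15; b_3 = 8; b_4 = 4; b_5 = 5; b_6 = 22; b_7 = 12; b_8 = 3; b_9 = 11; b_{10} = 9; b_{11} = 21; b_{12} = 18; b_{13} = 13; b_{14} = 20; b_{15} = 1; b_{16} = 0; b_{17} = 6; b_{18} = 16; b_{19} = 2; b_{20} = 17; b_{21} = 19; b_{22} = 7.
The sequence repeats with period 22.
The value 16 first appears (with i ≥ 1) at b_{18}.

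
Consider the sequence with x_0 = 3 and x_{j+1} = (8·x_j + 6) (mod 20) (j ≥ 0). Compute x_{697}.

10

Computing terms: x_0 = 3, x_1 = 10, x_2 = 6, x_3 = 14, x_4 = 18, x_5 = 10.
Since x_5 = x_1 = 10, the sequence is eventually periodic: after a pre-period of length 1 it cycles with period 4.
For j ≥ 1, x_j depends only on (j - 1) mod 4. (697 - 1) mod 4 = 0, so x_{697} = x_1 = 10.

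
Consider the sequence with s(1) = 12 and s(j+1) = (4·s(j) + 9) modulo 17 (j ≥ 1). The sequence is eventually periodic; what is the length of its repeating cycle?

We have s(1) = 12, s(2) = 6, s(3) = 16, s(4) = 5, s(5) = 12.
Since s(5) = s(1) = 12, the sequence is periodic with period 4.

4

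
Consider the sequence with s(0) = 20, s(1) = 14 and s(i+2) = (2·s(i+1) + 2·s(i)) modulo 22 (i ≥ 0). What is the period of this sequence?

10

Listing terms: s(0) = 20,  s(1) = 14,  s(2) = 2,  s(3) = 10,  s(4) = 2,  s(5) = 2,  s(6) = 8,  s(7) = 20,  s(8) = 12,  s(9) = 20,  s(10) = 20,  s(11) = 14.
The sequence repeats with period 10.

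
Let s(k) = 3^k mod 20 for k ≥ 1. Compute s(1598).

9

s(1) = 3, s(2) = 9, s(3) = 7, s(4) = 1, s(5) = 3.
The sequence repeats with period 4.
So s(1598) = s(1 + ((1598-1) mod 4)) = s(2) = 9.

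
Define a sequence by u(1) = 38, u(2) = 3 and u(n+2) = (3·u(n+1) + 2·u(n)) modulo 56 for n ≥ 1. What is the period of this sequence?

Computing terms: u(1) = 38,  u(2) = 3,  u(3) = 29,  u(4) = 37,  u(5) = 1,  u(6) = 21,  u(7) = 9,  u(8) = 13,  u(9) = 1,  u(10) = 29,  u(11) = 33,  u(12) = 45,  u(13) = 33,  u(14) = 21,  u(15) = 17,  u(16) = 37,  u(17) = 33,  u(18) = 5,  u(19) = 25,  u(20) = 29,  u(21) = 25,  u(22) = 21,  u(23) = 1,  u(24) = 45,  u(25) = 25,  u(26) = 53,  u(27) = 41,  u(28) = 5,  u(29) = 41,  u(30) = 21,  u(31) = 33,  u(32) = 29,  u(33) = 41,  u(34) = 13,  u(35) = 9,  u(36) = 53,  u(37) = 9,  u(38) = 21,  u(39) = 25,  u(40) = 5,  u(41) = 9,  u(42) = 37,  u(43) = 17,  u(44) = 13,  u(45) = 17,  u(46) = 21,  u(47) = 41,  u(48) = 53,  u(49) = 17,  u(50) = 45,  u(51) = 1,  u(52) = 37,  u(53) = 1.
Since (u(52), u(53)) = (u(4), u(5)) = (37, 1) (two consecutive terms determine the rest), the sequence is eventually periodic: after a pre-period of length 3 it cycles with period 48.

48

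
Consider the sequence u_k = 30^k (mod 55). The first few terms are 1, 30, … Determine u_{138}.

5

Listing terms: u_0 = 1; u_1 = 30; u_2 = 20; u_3 = 50; u_4 = 15; u_5 = 10; u_6 = 25; u_7 = 35; u_8 = 5; u_9 = 40; u_{10} = 45; u_{11} = 30.
Since u_{11} = u_1 = 30, the sequence is eventually periodic: after a pre-period of length 1 it cycles with period 10.
For k ≥ 1, u_k depends only on (k - 1) mod 10. (138 - 1) mod 10 = 7, so u_{138} = u_8 = 5.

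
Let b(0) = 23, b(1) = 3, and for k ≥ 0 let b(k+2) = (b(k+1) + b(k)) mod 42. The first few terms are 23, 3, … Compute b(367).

1

Computing terms: b(0) = 23, b(1) = 3, b(2) = 26, b(3) = 29, b(4) = 13, b(5) = 0, b(6) = 13, b(7) = 13, b(8) = 26, b(9) = 39, b(10) = 23, b(11) = 20, b(12) = 1, b(13) = 21, b(14) = 22, b(15) = 1, b(16) = 23, b(17) = 24, b(18) = 5, b(19) = 29, b(20) = 34, b(21) = 21, b(22) = 13, b(23) = 34, b(24) = 5, b(25) = 39, b(26) = 2, b(27) = 41, b(28) = 1, b(29) = 0, b(30) = 1, b(31) = 1, b(32) = 2, b(33) = 3, b(34) = 5, b(35) = 8, b(36) = 13, b(37) = 21, b(38) = 34, b(39) = 13, b(40) = 5, b(41) = 18, b(42) = 23, b(43) = 41, b(44) = 22, b(45) = 21, b(46) = 1, b(47) = 22, b(48) = 23, b(49) = 3.
Since (b(48), b(49)) = (b(0), b(1)) = (23, 3) (two consecutive terms determine the rest), the sequence is periodic with period 48.
So b(367) = b(0 + ((367-0) mod 48)) = b(31) = 1.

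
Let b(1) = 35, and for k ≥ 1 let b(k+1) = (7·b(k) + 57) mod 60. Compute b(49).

Computing terms: b(1) = 35; b(2) = 2; b(3) = 11; b(4) = 14; b(5) = 35.
Since b(5) = b(1) = 35, the sequence is periodic with period 4.
(49 - 1) mod 4 = 0, so b(49) = b(1) = 35.

35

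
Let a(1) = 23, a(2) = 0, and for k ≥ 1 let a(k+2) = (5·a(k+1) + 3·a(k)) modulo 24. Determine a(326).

0

Listing terms: a(1) = 23; a(2) = 0; a(3) = 21; a(4) = 9; a(5) = 12; a(6) = 15; a(7) = 15; a(8) = 0; a(9) = 21.
Since (a(8), a(9)) = (a(2), a(3)) = (0, 21) (two consecutive terms determine the rest), the sequence is eventually periodic: after a pre-period of length 1 it cycles with period 6.
For k ≥ 2, a(k) depends only on (k - 2) mod 6. (326 - 2) mod 6 = 0, so a(326) = a(2) = 0.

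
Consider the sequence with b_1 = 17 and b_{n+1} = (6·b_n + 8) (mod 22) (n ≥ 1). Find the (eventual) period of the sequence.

10

Computing terms: b_1 = 17, b_2 = 0, b_3 = 8, b_4 = 12, b_5 = 14, b_6 = 4, b_7 = 10, b_8 = 2, b_9 = 20, b_{10} = 18, b_{11} = 6, b_{12} = 0.
Since b_{12} = b_2 = 0, the sequence is eventually periodic: after a pre-period of length 1 it cycles with period 10.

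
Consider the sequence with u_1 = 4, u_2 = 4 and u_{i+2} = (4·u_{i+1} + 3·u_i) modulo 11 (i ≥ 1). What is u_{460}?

We have u_1 = 4, u_2 = 4, u_3 = 6, u_4 = 3, u_5 = 8, u_6 = 8, u_7 = 1, u_8 = 6, u_9 = 5, u_{10} = 5, u_{11} = 2, u_{12} = 1, u_{13} = 10, u_{14} = 10, u_{15} = 4, u_{16} = 2, u_{17} = 9, u_{18} = 9, u_{19} = 8, u_{20} = 4, u_{21} = 7, u_{22} = 7, u_{23} = 5, u_{24} = 8, u_{25} = 3, u_{26} = 3, u_{27} = 10, u_{28} = 5, u_{29} = 6, u_{30} = 6, u_{31} = 9, u_{32} = 10, u_{33} = 1, u_{34} = 1, u_{35} = 7, u_{36} = 9, u_{37} = 2, u_{38} = 2, u_{39} = 3, u_{40} = 7, u_{41} = 4, u_{42} = 4.
Since (u_{41}, u_{42}) = (u_1, u_2) = (4, 4) (two consecutive terms determine the rest), the sequence is periodic with period 40.
So u_{460} = u_{1 + ((460-1) mod 40)} = u_{20} = 4.

4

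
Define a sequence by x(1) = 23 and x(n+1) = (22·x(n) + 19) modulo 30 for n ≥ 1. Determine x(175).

29

We have x(1) = 23,  x(2) = 15,  x(3) = 19,  x(4) = 17,  x(5) = 3,  x(6) = 25,  x(7) = 29,  x(8) = 27,  x(9) = 13,  x(10) = 5,  x(11) = 9,  x(12) = 7,  x(13) = 23.
Since x(13) = x(1) = 23, the sequence is periodic with period 12.
(175 - 1) mod 12 = 6, so x(175) = x(7) = 29.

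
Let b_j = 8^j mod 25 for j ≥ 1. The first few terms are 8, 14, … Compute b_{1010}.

24

Listing terms: b_1 = 8, b_2 = 14, b_3 = 12, b_4 = 21, b_5 = 18, b_6 = 19, b_7 = 2, b_8 = 16, b_9 = 3, b_{10} = 24, b_{11} = 17, b_{12} = 11, b_{13} = 13, b_{14} = 4, b_{15} = 7, b_{16} = 6, b_{17} = 23, b_{18} = 9, b_{19} = 22, b_{20} = 1, b_{21} = 8.
Since b_{21} = b_1 = 8, the sequence is periodic with period 20.
(1010 - 1) mod 20 = 9, so b_{1010} = b_{10} = 24.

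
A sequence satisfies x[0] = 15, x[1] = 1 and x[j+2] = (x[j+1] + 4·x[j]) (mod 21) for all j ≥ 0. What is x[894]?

8

Listing terms: x[0] = 15; x[1] = 1; x[2] = 19; x[3] = 2; x[4] = 15; x[5] = 2; x[6] = 20; x[7] = 7; x[8] = 3; x[9] = 10; x[10] = 1; x[11] = 20; x[12] = 3; x[13] = 20; x[14] = 11; x[15] = 7; x[16] = 9; x[17] = 16; x[18] = 10; x[19] = 11; x[20] = 9; x[21] = 11; x[22] = 5; x[23] = 7; x[24] = 6; x[25] = 13; x[26] = 16; x[27] = 5; x[28] = 6; x[29] = 5; x[30] = 8; x[31] = 7; x[32] = 18; x[33] = 4; x[34] = 13; x[35] = 8; x[36] = 18; x[37] = 8; x[38] = 17; x[39] = 7; x[40] = 12; x[41] = 19; x[42] = 4; x[43] = 17; x[44] = 12; x[45] = 17; x[46] = 2; x[47] = 7; x[48] = 15; x[49] = 1.
The sequence repeats with period 48.
(894 - 0) mod 48 = 30, so x[894] = x[30] = 8.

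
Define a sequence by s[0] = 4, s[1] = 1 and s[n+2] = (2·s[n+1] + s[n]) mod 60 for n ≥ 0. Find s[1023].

We have s[0] = 4; s[1] = 1; s[2] = 6; s[3] = 13; s[4] = 32; s[5] = 17; s[6] = 6; s[7] = 29; s[8] = 4; s[9] = 37; s[10] = 18; s[11] = 13; s[12] = 44; s[13] = 41; s[14] = 6; s[15] = 53; s[16] = 52; s[17] = 37; s[18] = 6; s[19] = 49; s[20] = 44; s[21] = 17; s[22] = 18; s[23] = 53; s[24] = 4; s[25] = 1.
Since (s[24], s[25]) = (s[0], s[1]) = (4, 1) (two consecutive terms determine the rest), the sequence is periodic with period 24.
So s[1023] = s[0 + ((1023-0) mod 24)] = s[15] = 53.

53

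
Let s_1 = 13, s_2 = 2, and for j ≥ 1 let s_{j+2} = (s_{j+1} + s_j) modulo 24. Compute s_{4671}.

s_1 = 13,  s_2 = 2,  s_3 = 15,  s_4 = 17,  s_5 = 8,  s_6 = 1,  s_7 = 9,  s_8 = 10,  s_9 = 19,  s_{10} = 5,  s_{11} = 0,  s_{12} = 5,  s_{13} = 5,  s_{14} = 10,  s_{15} = 15,  s_{16} = 1,  s_{17} = 16,  s_{18} = 17,  s_{19} = 9,  s_{20} = 2,  s_{21} = 11,  s_{22} = 13,  s_{23} = 0,  s_{24} = 13,  s_{25} = 13,  s_{26} = 2.
Since (s_{25}, s_{26}) = (s_1, s_2) = (13, 2) (two consecutive terms determine the rest), the sequence is periodic with period 24.
(4671 - 1) mod 24 = 14, so s_{4671} = s_{15} = 15.

15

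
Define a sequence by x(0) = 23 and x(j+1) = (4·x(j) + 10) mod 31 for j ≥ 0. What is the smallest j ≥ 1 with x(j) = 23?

We have x(0) = 23,  x(1) = 9,  x(2) = 15,  x(3) = 8,  x(4) = 11,  x(5) = 23.
The sequence repeats with period 5.
The value 23 next appears (with j ≥ 1) at x(5).

5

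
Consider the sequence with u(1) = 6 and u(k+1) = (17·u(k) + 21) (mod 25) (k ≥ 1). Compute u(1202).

23

u(1) = 6; u(2) = 23; u(3) = 12; u(4) = 0; u(5) = 21; u(6) = 3; u(7) = 22; u(8) = 20; u(9) = 11; u(10) = 8; u(11) = 7; u(12) = 15; u(13) = 1; u(14) = 13; u(15) = 17; u(16) = 10; u(17) = 16; u(18) = 18; u(19) = 2; u(20) = 5; u(21) = 6.
The sequence repeats with period 20.
(1202 - 1) mod 20 = 1, so u(1202) = u(2) = 23.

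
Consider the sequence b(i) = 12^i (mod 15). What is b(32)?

6

We have b(0) = 1,  b(1) = 12,  b(2) = 9,  b(3) = 3,  b(4) = 6,  b(5) = 12.
Since b(5) = b(1) = 12, the sequence is eventually periodic: after a pre-period of length 1 it cycles with period 4.
For i ≥ 1, b(i) depends only on (i - 1) mod 4. (32 - 1) mod 4 = 3, so b(32) = b(4) = 6.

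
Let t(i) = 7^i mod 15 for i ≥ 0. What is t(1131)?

We have t(0) = 1; t(1) = 7; t(2) = 4; t(3) = 13; t(4) = 1.
Since t(4) = t(0) = 1, the sequence is periodic with period 4.
So t(1131) = t(0 + ((1131-0) mod 4)) = t(3) = 13.

13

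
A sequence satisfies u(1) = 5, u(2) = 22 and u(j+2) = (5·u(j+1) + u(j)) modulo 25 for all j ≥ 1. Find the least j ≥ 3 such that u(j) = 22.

Listing terms: u(1) = 5; u(2) = 22; u(3) = 15; u(4) = 22; u(5) = 0; u(6) = 22; u(7) = 10; u(8) = 22; u(9) = 20; u(10) = 22; u(11) = 5; u(12) = 22.
Since (u(11), u(12)) = (u(1), u(2)) = (5, 22) (two consecutive terms determine the rest), the sequence is periodic with period 10.
The value 22 first appears (with j ≥ 3) at u(4).

4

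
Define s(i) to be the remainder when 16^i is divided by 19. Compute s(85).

5

Computing terms: s(0) = 1,  s(1) = 16,  s(2) = 9,  s(3) = 11,  s(4) = 5,  s(5) = 4,  s(6) = 7,  s(7) = 17,  s(8) = 6,  s(9) = 1.
Since s(9) = s(0) = 1, the sequence is periodic with period 9.
So s(85) = s(0 + ((85-0) mod 9)) = s(4) = 5.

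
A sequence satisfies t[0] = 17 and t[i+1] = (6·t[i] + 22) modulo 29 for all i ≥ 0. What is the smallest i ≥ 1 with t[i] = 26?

Listing terms: t[0] = 17,  t[1] = 8,  t[2] = 12,  t[3] = 7,  t[4] = 6,  t[5] = 0,  t[6] = 22,  t[7] = 9,  t[8] = 18,  t[9] = 14,  t[10] = 19,  t[11] = 20,  t[12] = 26,  t[13] = 4,  t[14] = 17.
Since t[14] = t[0] = 17, the sequence is periodic with period 14.
The value 26 first appears (with i ≥ 1) at t[12].

12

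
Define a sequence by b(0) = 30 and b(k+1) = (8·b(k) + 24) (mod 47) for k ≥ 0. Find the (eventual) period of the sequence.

Listing terms: b(0) = 30,  b(1) = 29,  b(2) = 21,  b(3) = 4,  b(4) = 9,  b(5) = 2,  b(6) = 40,  b(7) = 15,  b(8) = 3,  b(9) = 1,  b(10) = 32,  b(11) = 45,  b(12) = 8,  b(13) = 41,  b(14) = 23,  b(15) = 20,  b(16) = 43,  b(17) = 39,  b(18) = 7,  b(19) = 33,  b(20) = 6,  b(21) = 25,  b(22) = 36,  b(23) = 30.
The sequence repeats with period 23.

23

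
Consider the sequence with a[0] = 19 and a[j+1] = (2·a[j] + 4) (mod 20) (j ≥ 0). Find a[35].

Computing terms: a[0] = 19; a[1] = 2; a[2] = 8; a[3] = 0; a[4] = 4; a[5] = 12; a[6] = 8.
Since a[6] = a[2] = 8, the sequence is eventually periodic: after a pre-period of length 2 it cycles with period 4.
For j ≥ 2, a[j] depends only on (j - 2) mod 4. (35 - 2) mod 4 = 1, so a[35] = a[3] = 0.

0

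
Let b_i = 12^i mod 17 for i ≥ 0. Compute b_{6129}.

Computing terms: b_0 = 1, b_1 = 12, b_2 = 8, b_3 = 11, b_4 = 13, b_5 = 3, b_6 = 2, b_7 = 7, b_8 = 16, b_9 = 5, b_{10} = 9, b_{11} = 6, b_{12} = 4, b_{13} = 14, b_{14} = 15, b_{15} = 10, b_{16} = 1.
The sequence repeats with period 16.
(6129 - 0) mod 16 = 1, so b_{6129} = b_1 = 12.

12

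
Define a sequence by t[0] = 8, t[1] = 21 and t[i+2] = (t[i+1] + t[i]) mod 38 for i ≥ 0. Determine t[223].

33

Computing terms: t[0] = 8; t[1] = 21; t[2] = 29; t[3] = 12; t[4] = 3; t[5] = 15; t[6] = 18; t[7] = 33; t[8] = 13; t[9] = 8; t[10] = 21.
Since (t[9], t[10]) = (t[0], t[1]) = (8, 21) (two consecutive terms determine the rest), the sequence is periodic with period 9.
(223 - 0) mod 9 = 7, so t[223] = t[7] = 33.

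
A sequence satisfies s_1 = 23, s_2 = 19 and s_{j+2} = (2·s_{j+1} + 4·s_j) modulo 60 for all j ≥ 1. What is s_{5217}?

44

We have s_1 = 23; s_2 = 19; s_3 = 10; s_4 = 36; s_5 = 52; s_6 = 8; s_7 = 44; s_8 = 0; s_9 = 56; s_{10} = 52; s_{11} = 28; s_{12} = 24; s_{13} = 40; s_{14} = 56; s_{15} = 32; s_{16} = 48; s_{17} = 44; s_{18} = 40; s_{19} = 16; s_{20} = 12; s_{21} = 28; s_{22} = 44; s_{23} = 20; s_{24} = 36; s_{25} = 32; s_{26} = 28; s_{27} = 4; s_{28} = 0; s_{29} = 16; s_{30} = 32; s_{31} = 8; s_{32} = 24; s_{33} = 20; s_{34} = 16; s_{35} = 52; s_{36} = 48; s_{37} = 4; s_{38} = 20; s_{39} = 56; s_{40} = 12; s_{41} = 8; s_{42} = 4; s_{43} = 40; s_{44} = 36; s_{45} = 52.
Since (s_{44}, s_{45}) = (s_4, s_5) = (36, 52) (two consecutive terms determine the rest), the sequence is eventually periodic: after a pre-period of length 3 it cycles with period 40.
For j ≥ 4, s_j depends only on (j - 4) mod 40. (5217 - 4) mod 40 = 13, so s_{5217} = s_{17} = 44.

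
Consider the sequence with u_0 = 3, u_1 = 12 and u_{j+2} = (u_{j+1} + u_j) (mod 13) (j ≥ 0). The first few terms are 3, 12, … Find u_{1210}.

Computing terms: u_0 = 3, u_1 = 12, u_2 = 2, u_3 = 1, u_4 = 3, u_5 = 4, u_6 = 7, u_7 = 11, u_8 = 5, u_9 = 3, u_{10} = 8, u_{11} = 11, u_{12} = 6, u_{13} = 4, u_{14} = 10, u_{15} = 1, u_{16} = 11, u_{17} = 12, u_{18} = 10, u_{19} = 9, u_{20} = 6, u_{21} = 2, u_{22} = 8, u_{23} = 10, u_{24} = 5, u_{25} = 2, u_{26} = 7, u_{27} = 9, u_{28} = 3, u_{29} = 12.
Since (u_{28}, u_{29}) = (u_0, u_1) = (3, 12) (two consecutive terms determine the rest), the sequence is periodic with period 28.
(1210 - 0) mod 28 = 6, so u_{1210} = u_6 = 7.

7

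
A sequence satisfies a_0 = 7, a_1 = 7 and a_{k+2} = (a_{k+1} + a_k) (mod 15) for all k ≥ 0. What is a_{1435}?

9

Computing terms: a_0 = 7, a_1 = 7, a_2 = 14, a_3 = 6, a_4 = 5, a_5 = 11, a_6 = 1, a_7 = 12, a_8 = 13, a_9 = 10, a_{10} = 8, a_{11} = 3, a_{12} = 11, a_{13} = 14, a_{14} = 10, a_{15} = 9, a_{16} = 4, a_{17} = 13, a_{18} = 2, a_{19} = 0, a_{20} = 2, a_{21} = 2, a_{22} = 4, a_{23} = 6, a_{24} = 10, a_{25} = 1, a_{26} = 11, a_{27} = 12, a_{28} = 8, a_{29} = 5, a_{30} = 13, a_{31} = 3, a_{32} = 1, a_{33} = 4, a_{34} = 5, a_{35} = 9, a_{36} = 14, a_{37} = 8, a_{38} = 7, a_{39} = 0, a_{40} = 7, a_{41} = 7.
Since (a_{40}, a_{41}) = (a_0, a_1) = (7, 7) (two consecutive terms determine the rest), the sequence is periodic with period 40.
(1435 - 0) mod 40 = 35, so a_{1435} = a_{35} = 9.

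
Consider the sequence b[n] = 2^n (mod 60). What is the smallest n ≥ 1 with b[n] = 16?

Computing terms: b[0] = 1, b[1] = 2, b[2] = 4, b[3] = 8, b[4] = 16, b[5] = 32, b[6] = 4.
Since b[6] = b[2] = 4, the sequence is eventually periodic: after a pre-period of length 2 it cycles with period 4.
The value 16 first appears (with n ≥ 1) at b[4].

4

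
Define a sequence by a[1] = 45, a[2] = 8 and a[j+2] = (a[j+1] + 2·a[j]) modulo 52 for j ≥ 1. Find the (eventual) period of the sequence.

12

a[1] = 45,  a[2] = 8,  a[3] = 46,  a[4] = 10,  a[5] = 50,  a[6] = 18,  a[7] = 14,  a[8] = 50,  a[9] = 26,  a[10] = 22,  a[11] = 22,  a[12] = 14,  a[13] = 6,  a[14] = 34,  a[15] = 46,  a[16] = 10.
Since (a[15], a[16]) = (a[3], a[4]) = (46, 10) (two consecutive terms determine the rest), the sequence is eventually periodic: after a pre-period of length 2 it cycles with period 12.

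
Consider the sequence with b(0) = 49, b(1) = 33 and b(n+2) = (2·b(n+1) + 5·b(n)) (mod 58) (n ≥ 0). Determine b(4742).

We have b(0) = 49, b(1) = 33, b(2) = 21, b(3) = 33, b(4) = 55, b(5) = 43, b(6) = 13, b(7) = 9, b(8) = 25, b(9) = 37, b(10) = 25, b(11) = 3, b(12) = 15, b(13) = 45, b(14) = 49, b(15) = 33.
Since (b(14), b(15)) = (b(0), b(1)) = (49, 33) (two consecutive terms determine the rest), the sequence is periodic with period 14.
(4742 - 0) mod 14 = 10, so b(4742) = b(10) = 25.

25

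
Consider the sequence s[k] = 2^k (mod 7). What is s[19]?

s[1] = 2, s[2] = 4, s[3] = 1, s[4] = 2.
Since s[4] = s[1] = 2, the sequence is periodic with period 3.
(19 - 1) mod 3 = 0, so s[19] = s[1] = 2.

2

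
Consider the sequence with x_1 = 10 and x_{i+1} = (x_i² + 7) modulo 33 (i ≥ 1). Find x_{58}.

32

We have x_1 = 10; x_2 = 8; x_3 = 5; x_4 = 32; x_5 = 8.
Since x_5 = x_2 = 8, the sequence is eventually periodic: after a pre-period of length 1 it cycles with period 3.
For i ≥ 2, x_i depends only on (i - 2) mod 3. (58 - 2) mod 3 = 2, so x_{58} = x_4 = 32.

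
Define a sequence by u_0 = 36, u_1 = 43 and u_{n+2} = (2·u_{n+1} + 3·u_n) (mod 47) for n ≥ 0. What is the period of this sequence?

46

We have u_0 = 36,  u_1 = 43,  u_2 = 6,  u_3 = 0,  u_4 = 18,  u_5 = 36,  u_6 = 32,  u_7 = 31,  u_8 = 17,  u_9 = 33,  u_{10} = 23,  u_{11} = 4,  u_{12} = 30,  u_{13} = 25,  u_{14} = 46,  u_{15} = 26,  u_{16} = 2,  u_{17} = 35,  u_{18} = 29,  u_{19} = 22,  u_{20} = 37,  u_{21} = 46,  u_{22} = 15,  u_{23} = 27,  u_{24} = 5,  u_{25} = 44,  u_{26} = 9,  u_{27} = 9,  u_{28} = 45,  u_{29} = 23,  u_{30} = 40,  u_{31} = 8,  u_{32} = 42,  u_{33} = 14,  u_{34} = 13,  u_{35} = 21,  u_{36} = 34,  u_{37} = 37,  u_{38} = 35,  u_{39} = 40,  u_{40} = 44,  u_{41} = 20,  u_{42} = 31,  u_{43} = 28,  u_{44} = 8,  u_{45} = 6,  u_{46} = 36,  u_{47} = 43.
The sequence repeats with period 46.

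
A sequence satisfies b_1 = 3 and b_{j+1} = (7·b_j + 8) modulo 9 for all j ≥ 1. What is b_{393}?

1

b_1 = 3; b_2 = 2; b_3 = 4; b_4 = 0; b_5 = 8; b_6 = 1; b_7 = 6; b_8 = 5; b_9 = 7; b_{10} = 3.
The sequence repeats with period 9.
So b_{393} = b_{1 + ((393-1) mod 9)} = b_6 = 1.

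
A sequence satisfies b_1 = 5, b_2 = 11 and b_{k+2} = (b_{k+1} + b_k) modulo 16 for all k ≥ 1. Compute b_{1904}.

7

We have b_1 = 5; b_2 = 11; b_3 = 0; b_4 = 11; b_5 = 11; b_6 = 6; b_7 = 1; b_8 = 7; b_9 = 8; b_{10} = 15; b_{11} = 7; b_{12} = 6; b_{13} = 13; b_{14} = 3; b_{15} = 0; b_{16} = 3; b_{17} = 3; b_{18} = 6; b_{19} = 9; b_{20} = 15; b_{21} = 8; b_{22} = 7; b_{23} = 15; b_{24} = 6; b_{25} = 5; b_{26} = 11.
The sequence repeats with period 24.
So b_{1904} = b_{1 + ((1904-1) mod 24)} = b_8 = 7.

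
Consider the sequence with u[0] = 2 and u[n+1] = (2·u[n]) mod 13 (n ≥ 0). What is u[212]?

5

Computing terms: u[0] = 2; u[1] = 4; u[2] = 8; u[3] = 3; u[4] = 6; u[5] = 12; u[6] = 11; u[7] = 9; u[8] = 5; u[9] = 10; u[10] = 7; u[11] = 1; u[12] = 2.
The sequence repeats with period 12.
(212 - 0) mod 12 = 8, so u[212] = u[8] = 5.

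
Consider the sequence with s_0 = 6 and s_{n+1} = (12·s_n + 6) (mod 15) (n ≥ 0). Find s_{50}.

12

Listing terms: s_0 = 6, s_1 = 3, s_2 = 12, s_3 = 0, s_4 = 6.
The sequence repeats with period 4.
(50 - 0) mod 4 = 2, so s_{50} = s_2 = 12.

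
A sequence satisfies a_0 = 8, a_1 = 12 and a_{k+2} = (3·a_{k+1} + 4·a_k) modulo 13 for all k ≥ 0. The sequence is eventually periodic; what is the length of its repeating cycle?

6

Computing terms: a_0 = 8; a_1 = 12; a_2 = 3; a_3 = 5; a_4 = 1; a_5 = 10; a_6 = 8; a_7 = 12.
Since (a_6, a_7) = (a_0, a_1) = (8, 12) (two consecutive terms determine the rest), the sequence is periodic with period 6.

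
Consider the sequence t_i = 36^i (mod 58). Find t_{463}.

36

Computing terms: t_0 = 1; t_1 = 36; t_2 = 20; t_3 = 24; t_4 = 52; t_5 = 16; t_6 = 54; t_7 = 30; t_8 = 36.
Since t_8 = t_1 = 36, the sequence is eventually periodic: after a pre-period of length 1 it cycles with period 7.
For i ≥ 1, t_i depends only on (i - 1) mod 7. (463 - 1) mod 7 = 0, so t_{463} = t_1 = 36.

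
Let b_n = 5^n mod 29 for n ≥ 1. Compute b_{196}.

We have b_1 = 5,  b_2 = 25,  b_3 = 9,  b_4 = 16,  b_5 = 22,  b_6 = 23,  b_7 = 28,  b_8 = 24,  b_9 = 4,  b_{10} = 20,  b_{11} = 13,  b_{12} = 7,  b_{13} = 6,  b_{14} = 1,  b_{15} = 5.
The sequence repeats with period 14.
(196 - 1) mod 14 = 13, so b_{196} = b_{14} = 1.

1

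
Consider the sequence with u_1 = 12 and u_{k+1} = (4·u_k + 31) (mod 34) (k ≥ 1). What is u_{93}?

29

Computing terms: u_1 = 12; u_2 = 11; u_3 = 7; u_4 = 25; u_5 = 29; u_6 = 11.
Since u_6 = u_2 = 11, the sequence is eventually periodic: after a pre-period of length 1 it cycles with period 4.
For k ≥ 2, u_k depends only on (k - 2) mod 4. (93 - 2) mod 4 = 3, so u_{93} = u_5 = 29.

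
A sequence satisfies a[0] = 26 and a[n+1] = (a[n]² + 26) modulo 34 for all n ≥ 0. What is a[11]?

a[0] = 26,  a[1] = 22,  a[2] = 0,  a[3] = 26.
The sequence repeats with period 3.
So a[11] = a[0 + ((11-0) mod 3)] = a[2] = 0.

0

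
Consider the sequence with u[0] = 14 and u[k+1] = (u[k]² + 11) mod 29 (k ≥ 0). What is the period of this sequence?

Listing terms: u[0] = 14,  u[1] = 4,  u[2] = 27,  u[3] = 15,  u[4] = 4.
Since u[4] = u[1] = 4, the sequence is eventually periodic: after a pre-period of length 1 it cycles with period 3.

3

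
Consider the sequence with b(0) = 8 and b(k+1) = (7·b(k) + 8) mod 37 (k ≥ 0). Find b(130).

b(0) = 8; b(1) = 27; b(2) = 12; b(3) = 18; b(4) = 23; b(5) = 21; b(6) = 7; b(7) = 20; b(8) = 0; b(9) = 8.
The sequence repeats with period 9.
(130 - 0) mod 9 = 4, so b(130) = b(4) = 23.

23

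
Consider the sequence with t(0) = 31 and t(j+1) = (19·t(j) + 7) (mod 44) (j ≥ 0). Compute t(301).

t(0) = 31, t(1) = 24, t(2) = 23, t(3) = 4, t(4) = 39, t(5) = 0, t(6) = 7, t(7) = 8, t(8) = 27, t(9) = 36, t(10) = 31.
Since t(10) = t(0) = 31, the sequence is periodic with period 10.
So t(301) = t(0 + ((301-0) mod 10)) = t(1) = 24.

24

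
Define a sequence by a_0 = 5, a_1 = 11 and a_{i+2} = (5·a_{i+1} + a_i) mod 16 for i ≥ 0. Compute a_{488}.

4

Computing terms: a_0 = 5; a_1 = 11; a_2 = 12; a_3 = 7; a_4 = 15; a_5 = 2; a_6 = 9; a_7 = 15; a_8 = 4; a_9 = 3; a_{10} = 3; a_{11} = 2; a_{12} = 13; a_{13} = 3; a_{14} = 12; a_{15} = 15; a_{16} = 7; a_{17} = 2; a_{18} = 1; a_{19} = 7; a_{20} = 4; a_{21} = 11; a_{22} = 11; a_{23} = 2; a_{24} = 5; a_{25} = 11.
The sequence repeats with period 24.
(488 - 0) mod 24 = 8, so a_{488} = a_8 = 4.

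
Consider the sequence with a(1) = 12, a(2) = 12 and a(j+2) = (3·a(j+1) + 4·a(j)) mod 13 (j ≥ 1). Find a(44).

Computing terms: a(1) = 12; a(2) = 12; a(3) = 6; a(4) = 1; a(5) = 1; a(6) = 7; a(7) = 12; a(8) = 12.
Since (a(7), a(8)) = (a(1), a(2)) = (12, 12) (two consecutive terms determine the rest), the sequence is periodic with period 6.
So a(44) = a(1 + ((44-1) mod 6)) = a(2) = 12.

12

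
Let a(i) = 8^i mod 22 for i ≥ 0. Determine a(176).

14

Listing terms: a(0) = 1, a(1) = 8, a(2) = 20, a(3) = 6, a(4) = 4, a(5) = 10, a(6) = 14, a(7) = 2, a(8) = 16, a(9) = 18, a(10) = 12, a(11) = 8.
Since a(11) = a(1) = 8, the sequence is eventually periodic: after a pre-period of length 1 it cycles with period 10.
For i ≥ 1, a(i) depends only on (i - 1) mod 10. (176 - 1) mod 10 = 5, so a(176) = a(6) = 14.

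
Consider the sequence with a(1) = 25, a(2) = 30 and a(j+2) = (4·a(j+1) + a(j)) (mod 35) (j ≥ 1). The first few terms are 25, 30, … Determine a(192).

a(1) = 25, a(2) = 30, a(3) = 5, a(4) = 15, a(5) = 30, a(6) = 30, a(7) = 10, a(8) = 0, a(9) = 10, a(10) = 5, a(11) = 30, a(12) = 20, a(13) = 5, a(14) = 5, a(15) = 25, a(16) = 0, a(17) = 25, a(18) = 30.
The sequence repeats with period 16.
So a(192) = a(1 + ((192-1) mod 16)) = a(16) = 0.

0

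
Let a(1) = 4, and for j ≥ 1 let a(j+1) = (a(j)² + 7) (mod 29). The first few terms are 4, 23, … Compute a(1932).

a(1) = 4, a(2) = 23, a(3) = 14, a(4) = 0, a(5) = 7, a(6) = 27, a(7) = 11, a(8) = 12, a(9) = 6, a(10) = 14.
Since a(10) = a(3) = 14, the sequence is eventually periodic: after a pre-period of length 2 it cycles with period 7.
For j ≥ 3, a(j) depends only on (j - 3) mod 7. (1932 - 3) mod 7 = 4, so a(1932) = a(7) = 11.

11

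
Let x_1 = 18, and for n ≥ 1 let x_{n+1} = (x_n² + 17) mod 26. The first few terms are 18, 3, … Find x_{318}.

1

Listing terms: x_1 = 18,  x_2 = 3,  x_3 = 0,  x_4 = 17,  x_5 = 20,  x_6 = 1,  x_7 = 18.
Since x_7 = x_1 = 18, the sequence is periodic with period 6.
(318 - 1) mod 6 = 5, so x_{318} = x_6 = 1.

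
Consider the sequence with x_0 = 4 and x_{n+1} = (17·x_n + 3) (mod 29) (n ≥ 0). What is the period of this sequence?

Listing terms: x_0 = 4; x_1 = 13; x_2 = 21; x_3 = 12; x_4 = 4.
The sequence repeats with period 4.

4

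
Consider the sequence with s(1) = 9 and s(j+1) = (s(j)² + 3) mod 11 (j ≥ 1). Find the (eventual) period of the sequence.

3

Computing terms: s(1) = 9,  s(2) = 7,  s(3) = 8,  s(4) = 1,  s(5) = 4,  s(6) = 8.
Since s(6) = s(3) = 8, the sequence is eventually periodic: after a pre-period of length 2 it cycles with period 3.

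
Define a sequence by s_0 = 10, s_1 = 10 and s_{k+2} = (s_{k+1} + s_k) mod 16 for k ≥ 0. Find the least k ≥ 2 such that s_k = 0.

s_0 = 10; s_1 = 10; s_2 = 4; s_3 = 14; s_4 = 2; s_5 = 0; s_6 = 2; s_7 = 2; s_8 = 4; s_9 = 6; s_{10} = 10; s_{11} = 0; s_{12} = 10; s_{13} = 10.
The sequence repeats with period 12.
The value 0 first appears (with k ≥ 2) at s_5.

5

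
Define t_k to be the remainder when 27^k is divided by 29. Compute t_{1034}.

We have t_1 = 27, t_2 = 4, t_3 = 21, t_4 = 16, t_5 = 26, t_6 = 6, t_7 = 17, t_8 = 24, t_9 = 10, t_{10} = 9, t_{11} = 11, t_{12} = 7, t_{13} = 15, t_{14} = 28, t_{15} = 2, t_{16} = 25, t_{17} = 8, t_{18} = 13, t_{19} = 3, t_{20} = 23, t_{21} = 12, t_{22} = 5, t_{23} = 19, t_{24} = 20, t_{25} = 18, t_{26} = 22, t_{27} = 14, t_{28} = 1, t_{29} = 27.
Since t_{29} = t_1 = 27, the sequence is periodic with period 28.
So t_{1034} = t_{1 + ((1034-1) mod 28)} = t_{26} = 22.

22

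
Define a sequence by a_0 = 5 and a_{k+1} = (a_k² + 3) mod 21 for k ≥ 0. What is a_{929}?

10

Listing terms: a_0 = 5; a_1 = 7; a_2 = 10; a_3 = 19; a_4 = 7.
Since a_4 = a_1 = 7, the sequence is eventually periodic: after a pre-period of length 1 it cycles with period 3.
For k ≥ 1, a_k depends only on (k - 1) mod 3. (929 - 1) mod 3 = 1, so a_{929} = a_2 = 10.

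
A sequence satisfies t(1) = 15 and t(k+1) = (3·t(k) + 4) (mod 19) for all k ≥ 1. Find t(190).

We have t(1) = 15, t(2) = 11, t(3) = 18, t(4) = 1, t(5) = 7, t(6) = 6, t(7) = 3, t(8) = 13, t(9) = 5, t(10) = 0, t(11) = 4, t(12) = 16, t(13) = 14, t(14) = 8, t(15) = 9, t(16) = 12, t(17) = 2, t(18) = 10, t(19) = 15.
Since t(19) = t(1) = 15, the sequence is periodic with period 18.
(190 - 1) mod 18 = 9, so t(190) = t(10) = 0.

0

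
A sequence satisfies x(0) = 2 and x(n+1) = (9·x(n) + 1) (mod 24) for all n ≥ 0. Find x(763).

13

Listing terms: x(0) = 2; x(1) = 19; x(2) = 4; x(3) = 13; x(4) = 22; x(5) = 7; x(6) = 16; x(7) = 1; x(8) = 10; x(9) = 19.
Since x(9) = x(1) = 19, the sequence is eventually periodic: after a pre-period of length 1 it cycles with period 8.
For n ≥ 1, x(n) depends only on (n - 1) mod 8. (763 - 1) mod 8 = 2, so x(763) = x(3) = 13.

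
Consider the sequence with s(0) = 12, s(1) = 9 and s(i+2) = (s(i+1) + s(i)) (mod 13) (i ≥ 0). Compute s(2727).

5

We have s(0) = 12; s(1) = 9; s(2) = 8; s(3) = 4; s(4) = 12; s(5) = 3; s(6) = 2; s(7) = 5; s(8) = 7; s(9) = 12; s(10) = 6; s(11) = 5; s(12) = 11; s(13) = 3; s(14) = 1; s(15) = 4; s(16) = 5; s(17) = 9; s(18) = 1; s(19) = 10; s(20) = 11; s(21) = 8; s(22) = 6; s(23) = 1; s(24) = 7; s(25) = 8; s(26) = 2; s(27) = 10; s(28) = 12; s(29) = 9.
The sequence repeats with period 28.
(2727 - 0) mod 28 = 11, so s(2727) = s(11) = 5.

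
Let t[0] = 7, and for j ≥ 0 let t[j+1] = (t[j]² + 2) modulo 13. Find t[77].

12

We have t[0] = 7, t[1] = 12, t[2] = 3, t[3] = 11, t[4] = 6, t[5] = 12.
Since t[5] = t[1] = 12, the sequence is eventually periodic: after a pre-period of length 1 it cycles with period 4.
For j ≥ 1, t[j] depends only on (j - 1) mod 4. (77 - 1) mod 4 = 0, so t[77] = t[1] = 12.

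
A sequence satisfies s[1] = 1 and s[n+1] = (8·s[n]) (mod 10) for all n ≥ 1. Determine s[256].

2

Computing terms: s[1] = 1, s[2] = 8, s[3] = 4, s[4] = 2, s[5] = 6, s[6] = 8.
Since s[6] = s[2] = 8, the sequence is eventually periodic: after a pre-period of length 1 it cycles with period 4.
For n ≥ 2, s[n] depends only on (n - 2) mod 4. (256 - 2) mod 4 = 2, so s[256] = s[4] = 2.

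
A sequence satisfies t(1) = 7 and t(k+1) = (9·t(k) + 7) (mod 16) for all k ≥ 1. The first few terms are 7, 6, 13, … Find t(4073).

15

Computing terms: t(1) = 7,  t(2) = 6,  t(3) = 13,  t(4) = 12,  t(5) = 3,  t(6) = 2,  t(7) = 9,  t(8) = 8,  t(9) = 15,  t(10) = 14,  t(11) = 5,  t(12) = 4,  t(13) = 11,  t(14) = 10,  t(15) = 1,  t(16) = 0,  t(17) = 7.
Since t(17) = t(1) = 7, the sequence is periodic with period 16.
So t(4073) = t(1 + ((4073-1) mod 16)) = t(9) = 15.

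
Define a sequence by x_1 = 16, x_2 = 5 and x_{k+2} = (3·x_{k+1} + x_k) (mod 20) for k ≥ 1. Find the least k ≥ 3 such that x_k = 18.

We have x_1 = 16,  x_2 = 5,  x_3 = 11,  x_4 = 18,  x_5 = 5,  x_6 = 13,  x_7 = 4,  x_8 = 5,  x_9 = 19,  x_{10} = 2,  x_{11} = 5,  x_{12} = 17,  x_{13} = 16,  x_{14} = 5.
Since (x_{13}, x_{14}) = (x_1, x_2) = (16, 5) (two consecutive terms determine the rest), the sequence is periodic with period 12.
The value 18 first appears (with k ≥ 3) at x_4.

4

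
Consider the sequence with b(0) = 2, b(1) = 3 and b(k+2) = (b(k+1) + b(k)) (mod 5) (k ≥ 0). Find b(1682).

0

Listing terms: b(0) = 2,  b(1) = 3,  b(2) = 0,  b(3) = 3,  b(4) = 3,  b(5) = 1,  b(6) = 4,  b(7) = 0,  b(8) = 4,  b(9) = 4,  b(10) = 3,  b(11) = 2,  b(12) = 0,  b(13) = 2,  b(14) = 2,  b(15) = 4,  b(16) = 1,  b(17) = 0,  b(18) = 1,  b(19) = 1,  b(20) = 2,  b(21) = 3.
Since (b(20), b(21)) = (b(0), b(1)) = (2, 3) (two consecutive terms determine the rest), the sequence is periodic with period 20.
(1682 - 0) mod 20 = 2, so b(1682) = b(2) = 0.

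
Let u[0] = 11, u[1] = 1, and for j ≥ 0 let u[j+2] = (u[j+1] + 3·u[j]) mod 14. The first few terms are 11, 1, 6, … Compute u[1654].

Listing terms: u[0] = 11, u[1] = 1, u[2] = 6, u[3] = 9, u[4] = 13, u[5] = 12, u[6] = 9, u[7] = 3, u[8] = 2, u[9] = 11, u[10] = 3, u[11] = 8, u[12] = 3, u[13] = 13, u[14] = 8, u[15] = 5, u[16] = 1, u[17] = 2, u[18] = 5, u[19] = 11, u[20] = 12, u[21] = 3, u[22] = 11, u[23] = 6, u[24] = 11, u[25] = 1.
Since (u[24], u[25]) = (u[0], u[1]) = (11, 1) (two consecutive terms determine the rest), the sequence is periodic with period 24.
So u[1654] = u[0 + ((1654-0) mod 24)] = u[22] = 11.

11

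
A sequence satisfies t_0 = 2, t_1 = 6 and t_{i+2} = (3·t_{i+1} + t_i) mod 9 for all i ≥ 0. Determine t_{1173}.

Computing terms: t_0 = 2,  t_1 = 6,  t_2 = 2,  t_3 = 3,  t_4 = 2,  t_5 = 0,  t_6 = 2,  t_7 = 6.
Since (t_6, t_7) = (t_0, t_1) = (2, 6) (two consecutive terms determine the rest), the sequence is periodic with period 6.
(1173 - 0) mod 6 = 3, so t_{1173} = t_3 = 3.

3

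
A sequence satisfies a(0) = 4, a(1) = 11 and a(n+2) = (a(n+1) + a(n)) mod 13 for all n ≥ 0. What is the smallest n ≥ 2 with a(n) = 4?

6

Computing terms: a(0) = 4, a(1) = 11, a(2) = 2, a(3) = 0, a(4) = 2, a(5) = 2, a(6) = 4, a(7) = 6, a(8) = 10, a(9) = 3, a(10) = 0, a(11) = 3, a(12) = 3, a(13) = 6, a(14) = 9, a(15) = 2, a(16) = 11, a(17) = 0, a(18) = 11, a(19) = 11, a(20) = 9, a(21) = 7, a(22) = 3, a(23) = 10, a(24) = 0, a(25) = 10, a(26) = 10, a(27) = 7, a(28) = 4, a(29) = 11.
The sequence repeats with period 28.
The value 4 first appears (with n ≥ 2) at a(6).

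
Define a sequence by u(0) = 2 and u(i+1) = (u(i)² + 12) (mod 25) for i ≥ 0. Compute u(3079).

6

u(0) = 2, u(1) = 16, u(2) = 18, u(3) = 11, u(4) = 8, u(5) = 1, u(6) = 13, u(7) = 6, u(8) = 23, u(9) = 16.
Since u(9) = u(1) = 16, the sequence is eventually periodic: after a pre-period of length 1 it cycles with period 8.
For i ≥ 1, u(i) depends only on (i - 1) mod 8. (3079 - 1) mod 8 = 6, so u(3079) = u(7) = 6.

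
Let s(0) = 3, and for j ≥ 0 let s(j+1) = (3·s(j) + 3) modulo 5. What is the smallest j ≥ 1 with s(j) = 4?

2

s(0) = 3,  s(1) = 2,  s(2) = 4,  s(3) = 0,  s(4) = 3.
The sequence repeats with period 4.
The value 4 first appears (with j ≥ 1) at s(2).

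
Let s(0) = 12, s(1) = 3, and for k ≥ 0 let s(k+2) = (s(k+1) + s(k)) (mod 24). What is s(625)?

s(0) = 12,  s(1) = 3,  s(2) = 15,  s(3) = 18,  s(4) = 9,  s(5) = 3,  s(6) = 12,  s(7) = 15,  s(8) = 3,  s(9) = 18,  s(10) = 21,  s(11) = 15,  s(12) = 12,  s(13) = 3.
Since (s(12), s(13)) = (s(0), s(1)) = (12, 3) (two consecutive terms determine the rest), the sequence is periodic with period 12.
(625 - 0) mod 12 = 1, so s(625) = s(1) = 3.

3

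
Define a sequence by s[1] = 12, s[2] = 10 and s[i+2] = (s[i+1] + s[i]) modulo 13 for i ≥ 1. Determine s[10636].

s[1] = 12, s[2] = 10, s[3] = 9, s[4] = 6, s[5] = 2, s[6] = 8, s[7] = 10, s[8] = 5, s[9] = 2, s[10] = 7, s[11] = 9, s[12] = 3, s[13] = 12, s[14] = 2, s[15] = 1, s[16] = 3, s[17] = 4, s[18] = 7, s[19] = 11, s[20] = 5, s[21] = 3, s[22] = 8, s[23] = 11, s[24] = 6, s[25] = 4, s[26] = 10, s[27] = 1, s[28] = 11, s[29] = 12, s[30] = 10.
Since (s[29], s[30]) = (s[1], s[2]) = (12, 10) (two consecutive terms determine the rest), the sequence is periodic with period 28.
(10636 - 1) mod 28 = 23, so s[10636] = s[24] = 6.

6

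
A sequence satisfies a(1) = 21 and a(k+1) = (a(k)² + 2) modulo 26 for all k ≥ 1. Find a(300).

We have a(1) = 21,  a(2) = 1,  a(3) = 3,  a(4) = 11,  a(5) = 19,  a(6) = 25,  a(7) = 3.
Since a(7) = a(3) = 3, the sequence is eventually periodic: after a pre-period of length 2 it cycles with period 4.
For k ≥ 3, a(k) depends only on (k - 3) mod 4. (300 - 3) mod 4 = 1, so a(300) = a(4) = 11.

11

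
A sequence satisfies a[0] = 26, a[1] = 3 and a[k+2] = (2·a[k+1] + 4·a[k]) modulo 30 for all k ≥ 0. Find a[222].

a[0] = 26, a[1] = 3, a[2] = 20, a[3] = 22, a[4] = 4, a[5] = 6, a[6] = 28, a[7] = 20, a[8] = 2, a[9] = 24, a[10] = 26, a[11] = 28, a[12] = 10, a[13] = 12, a[14] = 4, a[15] = 26, a[16] = 8, a[17] = 0, a[18] = 2, a[19] = 4, a[20] = 16, a[21] = 18, a[22] = 10, a[23] = 2, a[24] = 14, a[25] = 6, a[26] = 8, a[27] = 10, a[28] = 22, a[29] = 24, a[30] = 16, a[31] = 8, a[32] = 20, a[33] = 12, a[34] = 14, a[35] = 16, a[36] = 28, a[37] = 0, a[38] = 22, a[39] = 14, a[40] = 26, a[41] = 18, a[42] = 20, a[43] = 22.
Since (a[42], a[43]) = (a[2], a[3]) = (20, 22) (two consecutive terms determine the rest), the sequence is eventually periodic: after a pre-period of length 2 it cycles with period 40.
For k ≥ 2, a[k] depends only on (k - 2) mod 40. (222 - 2) mod 40 = 20, so a[222] = a[22] = 10.

10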